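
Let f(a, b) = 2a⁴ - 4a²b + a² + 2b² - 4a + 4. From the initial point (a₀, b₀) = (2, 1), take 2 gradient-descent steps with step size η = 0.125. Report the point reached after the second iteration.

(51.5, 9.25)

∇f = (8a³ - 8ab + 2a - 4, -4a² + 4b)
(a₁, b₁) = (2, 1) − 0.125·(48, -12) = (-4, 2.5)
(a₂, b₂) = (-4, 2.5) − 0.125·(-444, -54) = (51.5, 9.25)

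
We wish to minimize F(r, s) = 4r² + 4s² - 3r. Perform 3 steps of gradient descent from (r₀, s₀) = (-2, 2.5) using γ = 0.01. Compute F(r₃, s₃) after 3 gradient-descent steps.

28.277259751424

∇F = (8r - 3, 8s)
Step 1: at (-2, 2.5), ∇F = (-19, 20) → (-2, 2.5) − 0.01·(-19, 20) = (-1.81, 2.3)
Step 2: at (-1.81, 2.3), ∇F = (-17.48, 18.4) → (-1.81, 2.3) − 0.01·(-17.48, 18.4) = (-1.6352, 2.116)
Step 3: at (-1.6352, 2.116), ∇F = (-16.0816, 16.928) → (-1.6352, 2.116) − 0.01·(-16.0816, 16.928) = (-1.474384, 1.94672)
F(-1.474384, 1.94672) = 28.277259751424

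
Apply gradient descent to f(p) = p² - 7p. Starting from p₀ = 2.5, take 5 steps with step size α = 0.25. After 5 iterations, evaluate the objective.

-12.2490234375

f′(p) = 2p - 7
p₁ = 2.5 − 0.25·(-2) = 3
p₂ = 3 − 0.25·(-1) = 3.25
p₃ = 3.25 − 0.25·(-0.5) = 3.375
p₄ = 3.375 − 0.25·(-0.25) = 3.4375
p₅ = 3.4375 − 0.25·(-0.125) = 3.46875
f(3.46875) = -12.2490234375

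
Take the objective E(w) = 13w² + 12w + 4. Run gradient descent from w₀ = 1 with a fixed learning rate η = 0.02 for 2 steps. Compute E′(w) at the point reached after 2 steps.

8.7552

E′(w) = 26w + 12
Step 1: E′(1) = 38; w₁ = 1 − 0.02·38 = 0.24
Step 2: E′(0.24) = 18.24; w₂ = 0.24 − 0.02·18.24 = -0.1248
E′(w) at (-0.1248) = 8.7552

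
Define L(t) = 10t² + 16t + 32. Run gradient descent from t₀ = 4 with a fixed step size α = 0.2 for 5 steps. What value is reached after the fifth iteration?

-1167.2

L′(t) = 20t + 16
Step 1: L′(4) = 96; t₁ = 4 − 0.2·96 = -15.2
Step 2: L′(-15.2) = -288; t₂ = -15.2 − 0.2·(-288) = 42.4
Step 3: L′(42.4) = 864; t₃ = 42.4 − 0.2·864 = -130.4
Step 4: L′(-130.4) = -2592; t₄ = -130.4 − 0.2·(-2592) = 388
Step 5: L′(388) = 7776; t₅ = 388 − 0.2·7776 = -1167.2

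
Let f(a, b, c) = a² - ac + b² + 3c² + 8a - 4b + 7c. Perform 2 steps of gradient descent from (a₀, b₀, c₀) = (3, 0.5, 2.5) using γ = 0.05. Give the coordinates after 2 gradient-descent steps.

(1.86, 0.785, 0.85625)

∇f = (2a - c + 8, 2b - 4, -a + 6c + 7)
(a₁, b₁, c₁) = (3, 0.5, 2.5) − 0.05·(11.5, -3, 19) = (2.425, 0.65, 1.55)
(a₂, b₂, c₂) = (2.425, 0.65, 1.55) − 0.05·(11.3, -2.7, 13.875) = (1.86, 0.785, 0.85625)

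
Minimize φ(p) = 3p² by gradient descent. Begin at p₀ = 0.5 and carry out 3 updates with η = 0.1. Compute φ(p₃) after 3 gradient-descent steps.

0.003072

φ′(p) = 6p
p₁ = 0.5 − 0.1·3 = 0.2
p₂ = 0.2 − 0.1·1.2 = 0.08
p₃ = 0.08 − 0.1·0.48 = 0.032
φ(0.032) = 0.003072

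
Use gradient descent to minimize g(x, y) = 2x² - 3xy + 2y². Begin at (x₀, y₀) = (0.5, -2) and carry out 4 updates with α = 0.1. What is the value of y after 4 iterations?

-0.5022

∇g = (4x - 3y, -3x + 4y)
Step 1: at (0.5, -2), ∇g = (8, -9.5) → (0.5, -2) − 0.1·(8, -9.5) = (-0.3, -1.05)
Step 2: at (-0.3, -1.05), ∇g = (1.95, -3.3) → (-0.3, -1.05) − 0.1·(1.95, -3.3) = (-0.495, -0.72)
Step 3: at (-0.495, -0.72), ∇g = (0.18, -1.395) → (-0.495, -0.72) − 0.1·(0.18, -1.395) = (-0.513, -0.5805)
Step 4: at (-0.513, -0.5805), ∇g = (-0.3105, -0.783) → (-0.513, -0.5805) − 0.1·(-0.3105, -0.783) = (-0.48195, -0.5022)
y = -0.5022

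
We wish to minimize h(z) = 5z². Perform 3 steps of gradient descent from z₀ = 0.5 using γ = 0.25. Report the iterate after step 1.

-0.75

h′(z) = 10z
Step 1: h′(0.5) = 5; z₁ = 0.5 − 0.25·5 = -0.75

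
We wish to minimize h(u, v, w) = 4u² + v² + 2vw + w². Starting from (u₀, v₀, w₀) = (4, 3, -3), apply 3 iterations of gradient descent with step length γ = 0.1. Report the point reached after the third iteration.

(0.032, 3, -3)

∇h = (8u, 2v + 2w, 2v + 2w)
Step 1: at (4, 3, -3), ∇h = (32, 0, 0) → (4, 3, -3) − 0.1·(32, 0, 0) = (0.8, 3, -3)
Step 2: at (0.8, 3, -3), ∇h = (6.4, 0, 0) → (0.8, 3, -3) − 0.1·(6.4, 0, 0) = (0.16, 3, -3)
Step 3: at (0.16, 3, -3), ∇h = (1.28, 0, 0) → (0.16, 3, -3) − 0.1·(1.28, 0, 0) = (0.032, 3, -3)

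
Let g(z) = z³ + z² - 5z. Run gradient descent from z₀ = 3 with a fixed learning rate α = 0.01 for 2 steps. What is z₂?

2.493648

g′(z) = 3z² + 2z - 5
Step 1: g′(3) = 28; z₁ = 3 − 0.01·28 = 2.72
Step 2: g′(2.72) = 22.6352; z₂ = 2.72 − 0.01·22.6352 = 2.493648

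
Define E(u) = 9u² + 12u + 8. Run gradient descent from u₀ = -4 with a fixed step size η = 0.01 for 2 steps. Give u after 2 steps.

-2.908

E′(u) = 18u + 12
u₁ = -4 − 0.01·(-60) = -3.4
u₂ = -3.4 − 0.01·(-49.2) = -2.908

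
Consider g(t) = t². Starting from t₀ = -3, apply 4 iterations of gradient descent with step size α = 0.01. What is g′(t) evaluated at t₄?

g′(t) = 2t
Step 1: g′(-3) = -6; t₁ = -3 − 0.01·(-6) = -2.94
Step 2: g′(-2.94) = -5.88; t₂ = -2.94 − 0.01·(-5.88) = -2.8812
Step 3: g′(-2.8812) = -5.7624; t₃ = -2.8812 − 0.01·(-5.7624) = -2.823576
Step 4: g′(-2.823576) = -5.647152; t₄ = -2.823576 − 0.01·(-5.647152) = -2.76710448
g′(t) at (-2.76710448) = -5.53420896

-5.53420896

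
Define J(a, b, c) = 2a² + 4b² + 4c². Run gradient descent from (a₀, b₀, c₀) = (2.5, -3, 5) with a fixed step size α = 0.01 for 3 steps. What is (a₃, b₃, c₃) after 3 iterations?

∇J = (4a, 8b, 8c)
(a₁, b₁, c₁) = (2.5, -3, 5) − 0.01·(10, -24, 40) = (2.4, -2.76, 4.6)
(a₂, b₂, c₂) = (2.4, -2.76, 4.6) − 0.01·(9.6, -22.08, 36.8) = (2.304, -2.5392, 4.232)
(a₃, b₃, c₃) = (2.304, -2.5392, 4.232) − 0.01·(9.216, -20.3136, 33.856) = (2.21184, -2.336064, 3.89344)

(2.21184, -2.336064, 3.89344)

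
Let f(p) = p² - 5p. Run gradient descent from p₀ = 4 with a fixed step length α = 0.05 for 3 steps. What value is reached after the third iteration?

f′(p) = 2p - 5
p₁ = 4 − 0.05·3 = 3.85
p₂ = 3.85 − 0.05·2.7 = 3.715
p₃ = 3.715 − 0.05·2.43 = 3.5935

3.5935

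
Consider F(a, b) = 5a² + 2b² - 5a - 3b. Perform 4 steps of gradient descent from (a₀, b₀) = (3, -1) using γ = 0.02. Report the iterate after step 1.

∇F = (10a - 5, 4b - 3)
(a₁, b₁) = (3, -1) − 0.02·(25, -7) = (2.5, -0.86)

(2.5, -0.86)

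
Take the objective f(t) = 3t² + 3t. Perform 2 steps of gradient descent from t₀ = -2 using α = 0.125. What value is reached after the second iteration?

f′(t) = 6t + 3
t₁ = -2 − 0.125·(-9) = -0.875
t₂ = -0.875 − 0.125·(-2.25) = -0.59375

-0.59375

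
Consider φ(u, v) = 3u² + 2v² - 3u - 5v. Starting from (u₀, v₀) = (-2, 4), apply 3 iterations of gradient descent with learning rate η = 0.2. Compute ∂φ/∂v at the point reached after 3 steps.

0.088

∇φ = (6u - 3, 4v - 5)
(u₁, v₁) = (-2, 4) − 0.2·(-15, 11) = (1, 1.8)
(u₂, v₂) = (1, 1.8) − 0.2·(3, 2.2) = (0.4, 1.36)
(u₃, v₃) = (0.4, 1.36) − 0.2·(-0.6, 0.44) = (0.52, 1.272)
∂φ/∂v at (0.52, 1.272) = 0.088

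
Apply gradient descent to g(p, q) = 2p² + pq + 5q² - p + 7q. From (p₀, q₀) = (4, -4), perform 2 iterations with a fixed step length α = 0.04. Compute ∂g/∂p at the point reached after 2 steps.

∇g = (4p + q - 1, p + 10q + 7)
(p₁, q₁) = (4, -4) − 0.04·(11, -29) = (3.56, -2.84)
(p₂, q₂) = (3.56, -2.84) − 0.04·(10.4, -17.84) = (3.144, -2.1264)
∂g/∂p at (3.144, -2.1264) = 9.4496

9.4496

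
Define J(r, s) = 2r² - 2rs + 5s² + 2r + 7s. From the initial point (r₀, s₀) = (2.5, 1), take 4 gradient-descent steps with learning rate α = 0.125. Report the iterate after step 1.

∇J = (4r - 2s + 2, -2r + 10s + 7)
(r₁, s₁) = (2.5, 1) − 0.125·(10, 12) = (1.25, -0.5)

(1.25, -0.5)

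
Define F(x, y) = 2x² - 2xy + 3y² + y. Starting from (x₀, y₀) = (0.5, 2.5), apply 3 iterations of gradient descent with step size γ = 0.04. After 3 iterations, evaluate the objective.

4.2763473152

∇F = (4x - 2y, -2x + 6y + 1)
Step 1: at (0.5, 2.5), ∇F = (-3, 15) → (0.5, 2.5) − 0.04·(-3, 15) = (0.62, 1.9)
Step 2: at (0.62, 1.9), ∇F = (-1.32, 11.16) → (0.62, 1.9) − 0.04·(-1.32, 11.16) = (0.6728, 1.4536)
Step 3: at (0.6728, 1.4536), ∇F = (-0.216, 8.376) → (0.6728, 1.4536) − 0.04·(-0.216, 8.376) = (0.68144, 1.11856)
F(0.68144, 1.11856) = 4.2763473152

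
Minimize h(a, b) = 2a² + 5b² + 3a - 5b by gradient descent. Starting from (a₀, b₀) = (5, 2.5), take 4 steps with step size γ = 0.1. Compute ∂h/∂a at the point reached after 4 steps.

2.9808

∇h = (4a + 3, 10b - 5)
Step 1: at (5, 2.5), ∇h = (23, 20) → (5, 2.5) − 0.1·(23, 20) = (2.7, 0.5)
Step 2: at (2.7, 0.5), ∇h = (13.8, 0) → (2.7, 0.5) − 0.1·(13.8, 0) = (1.32, 0.5)
Step 3: at (1.32, 0.5), ∇h = (8.28, 0) → (1.32, 0.5) − 0.1·(8.28, 0) = (0.492, 0.5)
Step 4: at (0.492, 0.5), ∇h = (4.968, 0) → (0.492, 0.5) − 0.1·(4.968, 0) = (-0.0048, 0.5)
∂h/∂a at (-0.0048, 0.5) = 2.9808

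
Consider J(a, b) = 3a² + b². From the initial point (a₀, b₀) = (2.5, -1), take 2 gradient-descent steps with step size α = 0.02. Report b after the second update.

-0.9216

∇J = (6a, 2b)
(a₁, b₁) = (2.5, -1) − 0.02·(15, -2) = (2.2, -0.96)
(a₂, b₂) = (2.2, -0.96) − 0.02·(13.2, -1.92) = (1.936, -0.9216)
b = -0.9216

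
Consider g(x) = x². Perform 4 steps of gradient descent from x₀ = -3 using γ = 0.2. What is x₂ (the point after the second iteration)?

-1.08

g′(x) = 2x
x₁ = -3 − 0.2·(-6) = -1.8
x₂ = -1.8 − 0.2·(-3.6) = -1.08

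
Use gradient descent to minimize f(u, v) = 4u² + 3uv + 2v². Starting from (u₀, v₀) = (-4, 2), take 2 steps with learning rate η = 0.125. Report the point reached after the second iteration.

(-0.9375, 1.53125)

∇f = (8u + 3v, 3u + 4v)
(u₁, v₁) = (-4, 2) − 0.125·(-26, -4) = (-0.75, 2.5)
(u₂, v₂) = (-0.75, 2.5) − 0.125·(1.5, 7.75) = (-0.9375, 1.53125)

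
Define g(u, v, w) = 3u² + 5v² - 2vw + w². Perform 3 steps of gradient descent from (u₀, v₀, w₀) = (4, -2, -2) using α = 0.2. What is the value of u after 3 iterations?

∇g = (6u, 10v - 2w, -2v + 2w)
Step 1: at (4, -2, -2), ∇g = (24, -16, 0) → (4, -2, -2) − 0.2·(24, -16, 0) = (-0.8, 1.2, -2)
Step 2: at (-0.8, 1.2, -2), ∇g = (-4.8, 16, -6.4) → (-0.8, 1.2, -2) − 0.2·(-4.8, 16, -6.4) = (0.16, -2, -0.72)
Step 3: at (0.16, -2, -0.72), ∇g = (0.96, -18.56, 2.56) → (0.16, -2, -0.72) − 0.2·(0.96, -18.56, 2.56) = (-0.032, 1.712, -1.232)
u = -0.032

-0.032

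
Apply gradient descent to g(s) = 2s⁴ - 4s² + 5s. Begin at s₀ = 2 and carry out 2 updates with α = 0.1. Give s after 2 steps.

22.3096

g′(s) = 8s³ - 8s + 5
Step 1: g′(2) = 53; s₁ = 2 − 0.1·53 = -3.3
Step 2: g′(-3.3) = -256.096; s₂ = -3.3 − 0.1·(-256.096) = 22.3096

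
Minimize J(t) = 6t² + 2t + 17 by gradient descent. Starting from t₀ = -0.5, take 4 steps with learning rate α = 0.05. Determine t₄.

-0.1752

J′(t) = 12t + 2
t₁ = -0.5 − 0.05·(-4) = -0.3
t₂ = -0.3 − 0.05·(-1.6) = -0.22
t₃ = -0.22 − 0.05·(-0.64) = -0.188
t₄ = -0.188 − 0.05·(-0.256) = -0.1752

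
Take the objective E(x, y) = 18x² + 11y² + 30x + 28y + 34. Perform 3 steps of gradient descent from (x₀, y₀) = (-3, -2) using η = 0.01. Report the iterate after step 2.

∇E = (36x + 30, 22y + 28)
(x₁, y₁) = (-3, -2) − 0.01·(-78, -16) = (-2.22, -1.84)
(x₂, y₂) = (-2.22, -1.84) − 0.01·(-49.92, -12.48) = (-1.7208, -1.7152)

(-1.7208, -1.7152)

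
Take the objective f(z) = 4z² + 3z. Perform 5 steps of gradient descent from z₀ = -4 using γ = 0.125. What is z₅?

f′(z) = 8z + 3
Step 1: f′(-4) = -29; z₁ = -4 − 0.125·(-29) = -0.375
Step 2: f′(-0.375) = 0; z₂ = -0.375 − 0.125·0 = -0.375
Step 3: f′(-0.375) = 0; z₃ = -0.375 − 0.125·0 = -0.375
Step 4: f′(-0.375) = 0; z₄ = -0.375 − 0.125·0 = -0.375
Step 5: f′(-0.375) = 0; z₅ = -0.375 − 0.125·0 = -0.375

-0.375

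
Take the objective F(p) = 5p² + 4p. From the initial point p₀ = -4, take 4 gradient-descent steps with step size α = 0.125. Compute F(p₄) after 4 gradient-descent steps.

-0.79901123046875

F′(p) = 10p + 4
p₁ = -4 − 0.125·(-36) = 0.5
p₂ = 0.5 − 0.125·9 = -0.625
p₃ = -0.625 − 0.125·(-2.25) = -0.34375
p₄ = -0.34375 − 0.125·0.5625 = -0.4140625
F(-0.4140625) = -0.79901123046875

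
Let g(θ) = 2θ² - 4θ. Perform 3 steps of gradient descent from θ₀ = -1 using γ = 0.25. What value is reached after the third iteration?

g′(θ) = 4θ - 4
θ₁ = -1 − 0.25·(-8) = 1
θ₂ = 1 − 0.25·0 = 1
θ₃ = 1 − 0.25·0 = 1

1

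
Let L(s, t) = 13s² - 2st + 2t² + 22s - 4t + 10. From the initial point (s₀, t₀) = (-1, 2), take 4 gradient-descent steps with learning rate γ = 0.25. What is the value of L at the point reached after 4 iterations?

∇L = (26s - 2t + 22, -2s + 4t - 4)
(s₁, t₁) = (-1, 2) − 0.25·(-8, 6) = (1, 0.5)
(s₂, t₂) = (1, 0.5) − 0.25·(47, -4) = (-10.75, 1.5)
(s₃, t₃) = (-10.75, 1.5) − 0.25·(-260.5, 23.5) = (54.375, -4.375)
(s₄, t₄) = (54.375, -4.375) − 0.25·(1444.5, -130.25) = (-306.75, 28.1875)
L(-306.75, 28.1875) = 1235273.1640625

1235273.1640625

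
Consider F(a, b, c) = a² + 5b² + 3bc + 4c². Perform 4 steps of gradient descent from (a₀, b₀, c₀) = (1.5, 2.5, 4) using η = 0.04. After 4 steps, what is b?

∇F = (2a, 10b + 3c, 3b + 8c)
(a₁, b₁, c₁) = (1.5, 2.5, 4) − 0.04·(3, 37, 39.5) = (1.38, 1.02, 2.42)
(a₂, b₂, c₂) = (1.38, 1.02, 2.42) − 0.04·(2.76, 17.46, 22.42) = (1.2696, 0.3216, 1.5232)
(a₃, b₃, c₃) = (1.2696, 0.3216, 1.5232) − 0.04·(2.5392, 7.7856, 13.1504) = (1.168032, 0.010176, 0.997184)
(a₄, b₄, c₄) = (1.168032, 0.010176, 0.997184) − 0.04·(2.336064, 3.093312, 8.008) = (1.07458944, -0.11355648, 0.676864)
b = -0.11355648

-0.11355648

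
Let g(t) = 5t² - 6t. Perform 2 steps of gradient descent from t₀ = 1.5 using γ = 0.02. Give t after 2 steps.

g′(t) = 10t - 6
t₁ = 1.5 − 0.02·9 = 1.32
t₂ = 1.32 − 0.02·7.2 = 1.176

1.176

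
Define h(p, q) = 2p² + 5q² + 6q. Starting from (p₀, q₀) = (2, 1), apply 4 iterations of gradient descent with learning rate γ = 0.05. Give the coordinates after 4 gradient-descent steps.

∇h = (4p, 10q + 6)
Step 1: at (2, 1), ∇h = (8, 16) → (2, 1) − 0.05·(8, 16) = (1.6, 0.2)
Step 2: at (1.6, 0.2), ∇h = (6.4, 8) → (1.6, 0.2) − 0.05·(6.4, 8) = (1.28, -0.2)
Step 3: at (1.28, -0.2), ∇h = (5.12, 4) → (1.28, -0.2) − 0.05·(5.12, 4) = (1.024, -0.4)
Step 4: at (1.024, -0.4), ∇h = (4.096, 2) → (1.024, -0.4) − 0.05·(4.096, 2) = (0.8192, -0.5)

(0.8192, -0.5)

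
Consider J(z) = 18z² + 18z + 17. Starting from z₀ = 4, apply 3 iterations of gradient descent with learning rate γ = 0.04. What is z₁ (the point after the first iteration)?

-2.48

J′(z) = 36z + 18
Step 1: J′(4) = 162; z₁ = 4 − 0.04·162 = -2.48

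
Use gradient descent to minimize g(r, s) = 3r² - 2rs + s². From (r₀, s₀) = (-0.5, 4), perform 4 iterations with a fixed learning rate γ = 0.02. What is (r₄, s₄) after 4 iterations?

(0.196448, 3.36833024)

∇g = (6r - 2s, -2r + 2s)
(r₁, s₁) = (-0.5, 4) − 0.02·(-11, 9) = (-0.28, 3.82)
(r₂, s₂) = (-0.28, 3.82) − 0.02·(-9.32, 8.2) = (-0.0936, 3.656)
(r₃, s₃) = (-0.0936, 3.656) − 0.02·(-7.8736, 7.4992) = (0.063872, 3.506016)
(r₄, s₄) = (0.063872, 3.506016) − 0.02·(-6.6288, 6.884288) = (0.196448, 3.36833024)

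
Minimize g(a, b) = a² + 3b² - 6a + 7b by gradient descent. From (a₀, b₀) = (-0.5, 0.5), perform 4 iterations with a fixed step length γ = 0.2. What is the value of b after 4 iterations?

-1.164

∇g = (2a - 6, 6b + 7)
Step 1: at (-0.5, 0.5), ∇g = (-7, 10) → (-0.5, 0.5) − 0.2·(-7, 10) = (0.9, -1.5)
Step 2: at (0.9, -1.5), ∇g = (-4.2, -2) → (0.9, -1.5) − 0.2·(-4.2, -2) = (1.74, -1.1)
Step 3: at (1.74, -1.1), ∇g = (-2.52, 0.4) → (1.74, -1.1) − 0.2·(-2.52, 0.4) = (2.244, -1.18)
Step 4: at (2.244, -1.18), ∇g = (-1.512, -0.08) → (2.244, -1.18) − 0.2·(-1.512, -0.08) = (2.5464, -1.164)
b = -1.164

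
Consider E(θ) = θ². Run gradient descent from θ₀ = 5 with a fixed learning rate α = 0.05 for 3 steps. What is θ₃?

3.645

E′(θ) = 2θ
Step 1: E′(5) = 10; θ₁ = 5 − 0.05·10 = 4.5
Step 2: E′(4.5) = 9; θ₂ = 4.5 − 0.05·9 = 4.05
Step 3: E′(4.05) = 8.1; θ₃ = 4.05 − 0.05·8.1 = 3.645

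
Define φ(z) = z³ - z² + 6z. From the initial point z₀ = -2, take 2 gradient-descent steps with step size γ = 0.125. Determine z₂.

-15.1484375

φ′(z) = 3z² - 2z + 6
Step 1: φ′(-2) = 22; z₁ = -2 − 0.125·22 = -4.75
Step 2: φ′(-4.75) = 83.1875; z₂ = -4.75 − 0.125·83.1875 = -15.1484375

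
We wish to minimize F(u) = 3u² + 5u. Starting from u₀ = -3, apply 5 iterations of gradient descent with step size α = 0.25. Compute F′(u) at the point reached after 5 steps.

F′(u) = 6u + 5
Step 1: F′(-3) = -13; u₁ = -3 − 0.25·(-13) = 0.25
Step 2: F′(0.25) = 6.5; u₂ = 0.25 − 0.25·6.5 = -1.375
Step 3: F′(-1.375) = -3.25; u₃ = -1.375 − 0.25·(-3.25) = -0.5625
Step 4: F′(-0.5625) = 1.625; u₄ = -0.5625 − 0.25·1.625 = -0.96875
Step 5: F′(-0.96875) = -0.8125; u₅ = -0.96875 − 0.25·(-0.8125) = -0.765625
F′(u) at (-0.765625) = 0.40625

0.40625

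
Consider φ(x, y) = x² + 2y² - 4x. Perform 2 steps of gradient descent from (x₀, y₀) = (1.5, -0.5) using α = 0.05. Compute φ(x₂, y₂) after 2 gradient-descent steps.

∇φ = (2x - 4, 4y)
(x₁, y₁) = (1.5, -0.5) − 0.05·(-1, -2) = (1.55, -0.4)
(x₂, y₂) = (1.55, -0.4) − 0.05·(-0.9, -1.6) = (1.595, -0.32)
φ(1.595, -0.32) = -3.631175

-3.631175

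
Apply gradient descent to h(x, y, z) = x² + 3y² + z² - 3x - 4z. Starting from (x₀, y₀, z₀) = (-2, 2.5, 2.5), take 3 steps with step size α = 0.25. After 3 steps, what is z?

2.0625

∇h = (2x - 3, 6y, 2z - 4)
(x₁, y₁, z₁) = (-2, 2.5, 2.5) − 0.25·(-7, 15, 1) = (-0.25, -1.25, 2.25)
(x₂, y₂, z₂) = (-0.25, -1.25, 2.25) − 0.25·(-3.5, -7.5, 0.5) = (0.625, 0.625, 2.125)
(x₃, y₃, z₃) = (0.625, 0.625, 2.125) − 0.25·(-1.75, 3.75, 0.25) = (1.0625, -0.3125, 2.0625)
z = 2.0625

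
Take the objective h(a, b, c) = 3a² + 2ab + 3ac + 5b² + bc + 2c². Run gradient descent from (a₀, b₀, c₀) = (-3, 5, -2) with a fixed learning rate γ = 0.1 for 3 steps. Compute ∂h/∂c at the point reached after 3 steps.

-0.4

∇h = (6a + 2b + 3c, 2a + 10b + c, 3a + b + 4c)
Step 1: at (-3, 5, -2), ∇h = (-14, 42, -12) → (-3, 5, -2) − 0.1·(-14, 42, -12) = (-1.6, 0.8, -0.8)
Step 2: at (-1.6, 0.8, -0.8), ∇h = (-10.4, 4, -7.2) → (-1.6, 0.8, -0.8) − 0.1·(-10.4, 4, -7.2) = (-0.56, 0.4, -0.08)
Step 3: at (-0.56, 0.4, -0.08), ∇h = (-2.8, 2.8, -1.6) → (-0.56, 0.4, -0.08) − 0.1·(-2.8, 2.8, -1.6) = (-0.28, 0.12, 0.08)
∂h/∂c at (-0.28, 0.12, 0.08) = -0.4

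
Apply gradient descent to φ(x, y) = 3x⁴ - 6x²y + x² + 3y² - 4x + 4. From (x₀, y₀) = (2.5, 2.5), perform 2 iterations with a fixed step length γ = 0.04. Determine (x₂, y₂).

∇φ = (12x³ - 12xy + 2x - 4, -6x² + 6y)
(x₁, y₁) = (2.5, 2.5) − 0.04·(113.5, -22.5) = (-2.04, 3.4)
(x₂, y₂) = (-2.04, 3.4) − 0.04·(-26.723968, -4.5696) = (-0.97104128, 3.582784)

(-0.97104128, 3.582784)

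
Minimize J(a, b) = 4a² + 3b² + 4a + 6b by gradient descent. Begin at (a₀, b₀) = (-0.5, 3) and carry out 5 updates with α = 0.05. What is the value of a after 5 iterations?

∇J = (8a + 4, 6b + 6)
(a₁, b₁) = (-0.5, 3) − 0.05·(0, 24) = (-0.5, 1.8)
(a₂, b₂) = (-0.5, 1.8) − 0.05·(0, 16.8) = (-0.5, 0.96)
(a₃, b₃) = (-0.5, 0.96) − 0.05·(0, 11.76) = (-0.5, 0.372)
(a₄, b₄) = (-0.5, 0.372) − 0.05·(0, 8.232) = (-0.5, -0.0396)
(a₅, b₅) = (-0.5, -0.0396) − 0.05·(0, 5.7624) = (-0.5, -0.32772)
a = -0.5

-0.5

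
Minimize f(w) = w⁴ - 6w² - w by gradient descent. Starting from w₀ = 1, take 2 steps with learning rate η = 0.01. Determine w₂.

f′(w) = 4w³ - 12w - 1
Step 1: f′(1) = -9; w₁ = 1 − 0.01·(-9) = 1.09
Step 2: f′(1.09) = -8.899884; w₂ = 1.09 − 0.01·(-8.899884) = 1.17899884

1.17899884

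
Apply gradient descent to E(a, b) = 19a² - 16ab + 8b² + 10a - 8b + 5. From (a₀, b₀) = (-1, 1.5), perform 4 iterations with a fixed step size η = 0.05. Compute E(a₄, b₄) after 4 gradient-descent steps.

373.23893324

∇E = (38a - 16b + 10, -16a + 16b - 8)
Step 1: at (-1, 1.5), ∇E = (-52, 32) → (-1, 1.5) − 0.05·(-52, 32) = (1.6, -0.1)
Step 2: at (1.6, -0.1), ∇E = (72.4, -35.2) → (1.6, -0.1) − 0.05·(72.4, -35.2) = (-2.02, 1.66)
Step 3: at (-2.02, 1.66), ∇E = (-93.32, 50.88) → (-2.02, 1.66) − 0.05·(-93.32, 50.88) = (2.646, -0.884)
Step 4: at (2.646, -0.884), ∇E = (124.692, -64.48) → (2.646, -0.884) − 0.05·(124.692, -64.48) = (-3.5886, 2.34)
E(-3.5886, 2.34) = 373.23893324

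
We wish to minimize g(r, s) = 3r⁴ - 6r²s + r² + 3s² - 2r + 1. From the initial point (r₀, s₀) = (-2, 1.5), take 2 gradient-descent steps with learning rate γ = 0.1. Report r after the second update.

-96.3632

∇g = (12r³ - 12rs + 2r - 2, -6r² + 6s)
Step 1: at (-2, 1.5), ∇g = (-66, -15) → (-2, 1.5) − 0.1·(-66, -15) = (4.6, 3)
Step 2: at (4.6, 3), ∇g = (1009.632, -108.96) → (4.6, 3) − 0.1·(1009.632, -108.96) = (-96.3632, 13.896)
r = -96.3632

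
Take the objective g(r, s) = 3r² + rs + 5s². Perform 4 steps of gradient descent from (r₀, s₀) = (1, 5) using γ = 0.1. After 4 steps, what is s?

0.0013

∇g = (6r + s, r + 10s)
Step 1: at (1, 5), ∇g = (11, 51) → (1, 5) − 0.1·(11, 51) = (-0.1, -0.1)
Step 2: at (-0.1, -0.1), ∇g = (-0.7, -1.1) → (-0.1, -0.1) − 0.1·(-0.7, -1.1) = (-0.03, 0.01)
Step 3: at (-0.03, 0.01), ∇g = (-0.17, 0.07) → (-0.03, 0.01) − 0.1·(-0.17, 0.07) = (-0.013, 0.003)
Step 4: at (-0.013, 0.003), ∇g = (-0.075, 0.017) → (-0.013, 0.003) − 0.1·(-0.075, 0.017) = (-0.0055, 0.0013)
s = 0.0013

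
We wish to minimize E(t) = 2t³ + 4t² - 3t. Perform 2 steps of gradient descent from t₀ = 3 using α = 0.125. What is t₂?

-30.10546875

E′(t) = 6t² + 8t - 3
Step 1: E′(3) = 75; t₁ = 3 − 0.125·75 = -6.375
Step 2: E′(-6.375) = 189.84375; t₂ = -6.375 − 0.125·189.84375 = -30.10546875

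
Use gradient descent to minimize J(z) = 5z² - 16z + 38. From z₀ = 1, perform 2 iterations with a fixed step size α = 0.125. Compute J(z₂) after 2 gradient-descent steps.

J′(z) = 10z - 16
Step 1: J′(1) = -6; z₁ = 1 − 0.125·(-6) = 1.75
Step 2: J′(1.75) = 1.5; z₂ = 1.75 − 0.125·1.5 = 1.5625
J(1.5625) = 25.20703125

25.20703125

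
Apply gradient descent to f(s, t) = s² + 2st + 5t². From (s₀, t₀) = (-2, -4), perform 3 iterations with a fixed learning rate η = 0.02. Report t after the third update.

-1.877888

∇f = (2s + 2t, 2s + 10t)
(s₁, t₁) = (-2, -4) − 0.02·(-12, -44) = (-1.76, -3.12)
(s₂, t₂) = (-1.76, -3.12) − 0.02·(-9.76, -34.72) = (-1.5648, -2.4256)
(s₃, t₃) = (-1.5648, -2.4256) − 0.02·(-7.9808, -27.3856) = (-1.405184, -1.877888)
t = -1.877888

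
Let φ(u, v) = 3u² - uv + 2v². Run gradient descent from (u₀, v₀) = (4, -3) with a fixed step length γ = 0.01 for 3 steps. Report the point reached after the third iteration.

∇φ = (6u - v, -u + 4v)
Step 1: at (4, -3), ∇φ = (27, -16) → (4, -3) − 0.01·(27, -16) = (3.73, -2.84)
Step 2: at (3.73, -2.84), ∇φ = (25.22, -15.09) → (3.73, -2.84) − 0.01·(25.22, -15.09) = (3.4778, -2.6891)
Step 3: at (3.4778, -2.6891), ∇φ = (23.5559, -14.2342) → (3.4778, -2.6891) − 0.01·(23.5559, -14.2342) = (3.242241, -2.546758)

(3.242241, -2.546758)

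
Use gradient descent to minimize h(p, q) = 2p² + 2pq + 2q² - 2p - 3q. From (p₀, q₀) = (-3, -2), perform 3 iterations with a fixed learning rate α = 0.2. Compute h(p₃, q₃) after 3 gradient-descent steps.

-1.157568

∇h = (4p + 2q - 2, 2p + 4q - 3)
(p₁, q₁) = (-3, -2) − 0.2·(-18, -17) = (0.6, 1.4)
(p₂, q₂) = (0.6, 1.4) − 0.2·(3.2, 3.8) = (-0.04, 0.64)
(p₃, q₃) = (-0.04, 0.64) − 0.2·(-0.88, -0.52) = (0.136, 0.744)
h(0.136, 0.744) = -1.157568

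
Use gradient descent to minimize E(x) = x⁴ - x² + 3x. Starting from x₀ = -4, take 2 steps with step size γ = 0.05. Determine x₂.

E′(x) = 4x³ - 2x + 3
Step 1: E′(-4) = -245; x₁ = -4 − 0.05·(-245) = 8.25
Step 2: E′(8.25) = 2232.5625; x₂ = 8.25 − 0.05·2232.5625 = -103.378125

-103.378125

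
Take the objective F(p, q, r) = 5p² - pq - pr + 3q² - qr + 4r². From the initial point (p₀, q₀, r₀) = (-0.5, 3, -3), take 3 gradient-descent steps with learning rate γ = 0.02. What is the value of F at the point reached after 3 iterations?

25.413989662368

∇F = (10p - q - r, -p + 6q - r, -p - q + 8r)
(p₁, q₁, r₁) = (-0.5, 3, -3) − 0.02·(-5, 21.5, -26.5) = (-0.4, 2.57, -2.47)
(p₂, q₂, r₂) = (-0.4, 2.57, -2.47) − 0.02·(-4.1, 18.29, -21.93) = (-0.318, 2.2042, -2.0314)
(p₃, q₃, r₃) = (-0.318, 2.2042, -2.0314) − 0.02·(-3.3528, 15.5746, -18.1374) = (-0.250944, 1.892708, -1.668652)
F(-0.250944, 1.892708, -1.668652) = 25.413989662368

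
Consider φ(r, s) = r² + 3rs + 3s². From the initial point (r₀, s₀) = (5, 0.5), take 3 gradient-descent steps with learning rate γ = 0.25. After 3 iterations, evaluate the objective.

∇φ = (2r + 3s, 3r + 6s)
(r₁, s₁) = (5, 0.5) − 0.25·(11.5, 18) = (2.125, -4)
(r₂, s₂) = (2.125, -4) − 0.25·(-7.75, -17.625) = (4.0625, 0.40625)
(r₃, s₃) = (4.0625, 0.40625) − 0.25·(9.34375, 14.625) = (1.7265625, -3.25)
φ(1.7265625, -3.25) = 17.83453369140625

17.83453369140625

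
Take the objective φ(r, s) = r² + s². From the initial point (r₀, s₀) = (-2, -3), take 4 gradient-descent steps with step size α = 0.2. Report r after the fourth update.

-0.2592

∇φ = (2r, 2s)
Step 1: at (-2, -3), ∇φ = (-4, -6) → (-2, -3) − 0.2·(-4, -6) = (-1.2, -1.8)
Step 2: at (-1.2, -1.8), ∇φ = (-2.4, -3.6) → (-1.2, -1.8) − 0.2·(-2.4, -3.6) = (-0.72, -1.08)
Step 3: at (-0.72, -1.08), ∇φ = (-1.44, -2.16) → (-0.72, -1.08) − 0.2·(-1.44, -2.16) = (-0.432, -0.648)
Step 4: at (-0.432, -0.648), ∇φ = (-0.864, -1.296) → (-0.432, -0.648) − 0.2·(-0.864, -1.296) = (-0.2592, -0.3888)
r = -0.2592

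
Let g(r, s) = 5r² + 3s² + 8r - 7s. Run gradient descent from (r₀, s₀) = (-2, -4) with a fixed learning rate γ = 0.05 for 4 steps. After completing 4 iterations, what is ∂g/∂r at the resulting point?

∇g = (10r + 8, 6s - 7)
(r₁, s₁) = (-2, -4) − 0.05·(-12, -31) = (-1.4, -2.45)
(r₂, s₂) = (-1.4, -2.45) − 0.05·(-6, -21.7) = (-1.1, -1.365)
(r₃, s₃) = (-1.1, -1.365) − 0.05·(-3, -15.19) = (-0.95, -0.6055)
(r₄, s₄) = (-0.95, -0.6055) − 0.05·(-1.5, -10.633) = (-0.875, -0.07385)
∂g/∂r at (-0.875, -0.07385) = -0.75

-0.75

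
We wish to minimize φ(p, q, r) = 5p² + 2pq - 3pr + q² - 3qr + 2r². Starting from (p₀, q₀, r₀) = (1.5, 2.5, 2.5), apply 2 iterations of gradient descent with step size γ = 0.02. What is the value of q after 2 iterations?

2.4928

∇φ = (10p + 2q - 3r, 2p + 2q - 3r, -3p - 3q + 4r)
(p₁, q₁, r₁) = (1.5, 2.5, 2.5) − 0.02·(12.5, 0.5, -2) = (1.25, 2.49, 2.54)
(p₂, q₂, r₂) = (1.25, 2.49, 2.54) − 0.02·(9.86, -0.14, -1.06) = (1.0528, 2.4928, 2.5612)
q = 2.4928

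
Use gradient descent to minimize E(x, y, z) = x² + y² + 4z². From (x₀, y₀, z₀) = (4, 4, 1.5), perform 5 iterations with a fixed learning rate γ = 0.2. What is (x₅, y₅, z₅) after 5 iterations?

∇E = (2x, 2y, 8z)
(x₁, y₁, z₁) = (4, 4, 1.5) − 0.2·(8, 8, 12) = (2.4, 2.4, -0.9)
(x₂, y₂, z₂) = (2.4, 2.4, -0.9) − 0.2·(4.8, 4.8, -7.2) = (1.44, 1.44, 0.54)
(x₃, y₃, z₃) = (1.44, 1.44, 0.54) − 0.2·(2.88, 2.88, 4.32) = (0.864, 0.864, -0.324)
(x₄, y₄, z₄) = (0.864, 0.864, -0.324) − 0.2·(1.728, 1.728, -2.592) = (0.5184, 0.5184, 0.1944)
(x₅, y₅, z₅) = (0.5184, 0.5184, 0.1944) − 0.2·(1.0368, 1.0368, 1.5552) = (0.31104, 0.31104, -0.11664)

(0.31104, 0.31104, -0.11664)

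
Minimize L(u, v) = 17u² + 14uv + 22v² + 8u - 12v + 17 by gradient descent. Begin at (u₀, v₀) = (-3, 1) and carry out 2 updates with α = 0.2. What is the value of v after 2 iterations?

∇L = (34u + 14v + 8, 14u + 44v - 12)
(u₁, v₁) = (-3, 1) − 0.2·(-80, -10) = (13, 3)
(u₂, v₂) = (13, 3) − 0.2·(492, 302) = (-85.4, -57.4)
v = -57.4

-57.4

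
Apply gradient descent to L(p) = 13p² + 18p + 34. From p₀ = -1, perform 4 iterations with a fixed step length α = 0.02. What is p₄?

-0.70864128

L′(p) = 26p + 18
Step 1: L′(-1) = -8; p₁ = -1 − 0.02·(-8) = -0.84
Step 2: L′(-0.84) = -3.84; p₂ = -0.84 − 0.02·(-3.84) = -0.7632
Step 3: L′(-0.7632) = -1.8432; p₃ = -0.7632 − 0.02·(-1.8432) = -0.726336
Step 4: L′(-0.726336) = -0.884736; p₄ = -0.726336 − 0.02·(-0.884736) = -0.70864128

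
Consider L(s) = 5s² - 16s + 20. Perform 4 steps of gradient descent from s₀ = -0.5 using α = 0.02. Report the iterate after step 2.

0.256

L′(s) = 10s - 16
Step 1: L′(-0.5) = -21; s₁ = -0.5 − 0.02·(-21) = -0.08
Step 2: L′(-0.08) = -16.8; s₂ = -0.08 − 0.02·(-16.8) = 0.256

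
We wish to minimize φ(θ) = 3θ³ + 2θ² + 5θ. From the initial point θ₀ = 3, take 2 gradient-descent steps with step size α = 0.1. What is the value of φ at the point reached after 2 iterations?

φ′(θ) = 9θ² + 4θ + 5
Step 1: φ′(3) = 98; θ₁ = 3 − 0.1·98 = -6.8
Step 2: φ′(-6.8) = 393.96; θ₂ = -6.8 − 0.1·393.96 = -46.196
φ(-46.196) = -291719.389980608

-291719.389980608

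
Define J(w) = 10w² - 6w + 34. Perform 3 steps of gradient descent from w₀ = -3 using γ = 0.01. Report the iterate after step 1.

-2.34

J′(w) = 20w - 6
Step 1: J′(-3) = -66; w₁ = -3 − 0.01·(-66) = -2.34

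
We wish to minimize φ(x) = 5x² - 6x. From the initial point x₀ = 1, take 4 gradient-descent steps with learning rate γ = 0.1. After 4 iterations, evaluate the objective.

-1.8

φ′(x) = 10x - 6
x₁ = 1 − 0.1·4 = 0.6
x₂ = 0.6 − 0.1·0 = 0.6
x₃ = 0.6 − 0.1·0 = 0.6
x₄ = 0.6 − 0.1·0 = 0.6
φ(0.6) = -1.8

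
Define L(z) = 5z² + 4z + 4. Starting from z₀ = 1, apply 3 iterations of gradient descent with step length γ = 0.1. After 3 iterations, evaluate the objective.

3.2

L′(z) = 10z + 4
z₁ = 1 − 0.1·14 = -0.4
z₂ = -0.4 − 0.1·0 = -0.4
z₃ = -0.4 − 0.1·0 = -0.4
L(-0.4) = 3.2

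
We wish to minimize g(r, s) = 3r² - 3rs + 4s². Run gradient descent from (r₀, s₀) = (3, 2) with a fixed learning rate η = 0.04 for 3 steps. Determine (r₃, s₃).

∇g = (6r - 3s, -3r + 8s)
Step 1: at (3, 2), ∇g = (12, 7) → (3, 2) − 0.04·(12, 7) = (2.52, 1.72)
Step 2: at (2.52, 1.72), ∇g = (9.96, 6.2) → (2.52, 1.72) − 0.04·(9.96, 6.2) = (2.1216, 1.472)
Step 3: at (2.1216, 1.472), ∇g = (8.3136, 5.4112) → (2.1216, 1.472) − 0.04·(8.3136, 5.4112) = (1.789056, 1.255552)

(1.789056, 1.255552)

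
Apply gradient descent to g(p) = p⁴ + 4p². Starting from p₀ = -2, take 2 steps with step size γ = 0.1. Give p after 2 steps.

-8.2208

g′(p) = 4p³ + 8p
Step 1: g′(-2) = -48; p₁ = -2 − 0.1·(-48) = 2.8
Step 2: g′(2.8) = 110.208; p₂ = 2.8 − 0.1·110.208 = -8.2208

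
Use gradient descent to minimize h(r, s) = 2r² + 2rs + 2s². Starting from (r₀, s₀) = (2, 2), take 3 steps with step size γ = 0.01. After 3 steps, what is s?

∇h = (4r + 2s, 2r + 4s)
Step 1: at (2, 2), ∇h = (12, 12) → (2, 2) − 0.01·(12, 12) = (1.88, 1.88)
Step 2: at (1.88, 1.88), ∇h = (11.28, 11.28) → (1.88, 1.88) − 0.01·(11.28, 11.28) = (1.7672, 1.7672)
Step 3: at (1.7672, 1.7672), ∇h = (10.6032, 10.6032) → (1.7672, 1.7672) − 0.01·(10.6032, 10.6032) = (1.661168, 1.661168)
s = 1.661168

1.661168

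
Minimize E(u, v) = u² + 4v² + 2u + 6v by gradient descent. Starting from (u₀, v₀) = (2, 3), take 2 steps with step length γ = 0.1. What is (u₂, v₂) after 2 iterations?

∇E = (2u + 2, 8v + 6)
Step 1: at (2, 3), ∇E = (6, 30) → (2, 3) − 0.1·(6, 30) = (1.4, 0)
Step 2: at (1.4, 0), ∇E = (4.8, 6) → (1.4, 0) − 0.1·(4.8, 6) = (0.92, -0.6)

(0.92, -0.6)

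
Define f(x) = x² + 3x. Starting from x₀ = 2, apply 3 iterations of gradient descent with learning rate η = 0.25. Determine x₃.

-1.0625

f′(x) = 2x + 3
x₁ = 2 − 0.25·7 = 0.25
x₂ = 0.25 − 0.25·3.5 = -0.625
x₃ = -0.625 − 0.25·1.75 = -1.0625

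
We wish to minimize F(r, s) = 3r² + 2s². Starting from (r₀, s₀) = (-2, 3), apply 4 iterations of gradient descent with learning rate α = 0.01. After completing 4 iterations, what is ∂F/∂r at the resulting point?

-9.36898752

∇F = (6r, 4s)
(r₁, s₁) = (-2, 3) − 0.01·(-12, 12) = (-1.88, 2.88)
(r₂, s₂) = (-1.88, 2.88) − 0.01·(-11.28, 11.52) = (-1.7672, 2.7648)
(r₃, s₃) = (-1.7672, 2.7648) − 0.01·(-10.6032, 11.0592) = (-1.661168, 2.654208)
(r₄, s₄) = (-1.661168, 2.654208) − 0.01·(-9.967008, 10.616832) = (-1.56149792, 2.54803968)
∂F/∂r at (-1.56149792, 2.54803968) = -9.36898752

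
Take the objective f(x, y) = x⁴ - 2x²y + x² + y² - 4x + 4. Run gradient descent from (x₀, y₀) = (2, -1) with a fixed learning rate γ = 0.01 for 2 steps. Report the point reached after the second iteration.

(1.38656, -0.8308)

∇f = (4x³ - 4xy + 2x - 4, -2x² + 2y)
Step 1: at (2, -1), ∇f = (40, -10) → (2, -1) − 0.01·(40, -10) = (1.6, -0.9)
Step 2: at (1.6, -0.9), ∇f = (21.344, -6.92) → (1.6, -0.9) − 0.01·(21.344, -6.92) = (1.38656, -0.8308)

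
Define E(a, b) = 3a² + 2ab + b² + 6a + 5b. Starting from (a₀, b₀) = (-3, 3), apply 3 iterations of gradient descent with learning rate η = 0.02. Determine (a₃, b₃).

(-2.66992, 2.698048)

∇E = (6a + 2b + 6, 2a + 2b + 5)
(a₁, b₁) = (-3, 3) − 0.02·(-6, 5) = (-2.88, 2.9)
(a₂, b₂) = (-2.88, 2.9) − 0.02·(-5.48, 5.04) = (-2.7704, 2.7992)
(a₃, b₃) = (-2.7704, 2.7992) − 0.02·(-5.024, 5.0576) = (-2.66992, 2.698048)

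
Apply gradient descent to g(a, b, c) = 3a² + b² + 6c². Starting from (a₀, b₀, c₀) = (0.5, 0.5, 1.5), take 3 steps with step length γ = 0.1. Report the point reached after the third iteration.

(0.032, 0.256, -0.012)

∇g = (6a, 2b, 12c)
Step 1: at (0.5, 0.5, 1.5), ∇g = (3, 1, 18) → (0.5, 0.5, 1.5) − 0.1·(3, 1, 18) = (0.2, 0.4, -0.3)
Step 2: at (0.2, 0.4, -0.3), ∇g = (1.2, 0.8, -3.6) → (0.2, 0.4, -0.3) − 0.1·(1.2, 0.8, -3.6) = (0.08, 0.32, 0.06)
Step 3: at (0.08, 0.32, 0.06), ∇g = (0.48, 0.64, 0.72) → (0.08, 0.32, 0.06) − 0.1·(0.48, 0.64, 0.72) = (0.032, 0.256, -0.012)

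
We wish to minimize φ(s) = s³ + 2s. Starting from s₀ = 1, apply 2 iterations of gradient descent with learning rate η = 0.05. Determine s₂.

φ′(s) = 3s² + 2
s₁ = 1 − 0.05·5 = 0.75
s₂ = 0.75 − 0.05·3.6875 = 0.565625

0.565625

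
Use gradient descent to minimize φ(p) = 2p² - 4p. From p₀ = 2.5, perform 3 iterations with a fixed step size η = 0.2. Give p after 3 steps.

φ′(p) = 4p - 4
Step 1: φ′(2.5) = 6; p₁ = 2.5 − 0.2·6 = 1.3
Step 2: φ′(1.3) = 1.2; p₂ = 1.3 − 0.2·1.2 = 1.06
Step 3: φ′(1.06) = 0.24; p₃ = 1.06 − 0.2·0.24 = 1.012

1.012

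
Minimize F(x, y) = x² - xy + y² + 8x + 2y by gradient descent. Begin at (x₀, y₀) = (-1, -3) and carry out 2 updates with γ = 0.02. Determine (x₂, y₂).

∇F = (2x - y + 8, -x + 2y + 2)
(x₁, y₁) = (-1, -3) − 0.02·(9, -3) = (-1.18, -2.94)
(x₂, y₂) = (-1.18, -2.94) − 0.02·(8.58, -2.7) = (-1.3516, -2.886)

(-1.3516, -2.886)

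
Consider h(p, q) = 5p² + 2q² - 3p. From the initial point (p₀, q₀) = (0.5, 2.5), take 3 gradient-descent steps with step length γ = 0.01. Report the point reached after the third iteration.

∇h = (10p - 3, 4q)
(p₁, q₁) = (0.5, 2.5) − 0.01·(2, 10) = (0.48, 2.4)
(p₂, q₂) = (0.48, 2.4) − 0.01·(1.8, 9.6) = (0.462, 2.304)
(p₃, q₃) = (0.462, 2.304) − 0.01·(1.62, 9.216) = (0.4458, 2.21184)

(0.4458, 2.21184)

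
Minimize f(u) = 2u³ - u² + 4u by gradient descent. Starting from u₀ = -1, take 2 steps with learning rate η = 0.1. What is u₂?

f′(u) = 6u² - 2u + 4
u₁ = -1 − 0.1·12 = -2.2
u₂ = -2.2 − 0.1·37.44 = -5.944

-5.944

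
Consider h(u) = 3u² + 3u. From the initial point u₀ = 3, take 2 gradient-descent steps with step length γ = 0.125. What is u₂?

h′(u) = 6u + 3
u₁ = 3 − 0.125·21 = 0.375
u₂ = 0.375 − 0.125·5.25 = -0.28125

-0.28125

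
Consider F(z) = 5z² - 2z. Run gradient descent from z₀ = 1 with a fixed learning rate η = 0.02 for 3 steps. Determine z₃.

F′(z) = 10z - 2
Step 1: F′(1) = 8; z₁ = 1 − 0.02·8 = 0.84
Step 2: F′(0.84) = 6.4; z₂ = 0.84 − 0.02·6.4 = 0.712
Step 3: F′(0.712) = 5.12; z₃ = 0.712 − 0.02·5.12 = 0.6096

0.6096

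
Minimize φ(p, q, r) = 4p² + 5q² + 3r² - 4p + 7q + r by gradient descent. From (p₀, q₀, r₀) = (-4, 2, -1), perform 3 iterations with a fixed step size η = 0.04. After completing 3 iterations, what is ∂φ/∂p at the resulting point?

∇φ = (8p - 4, 10q + 7, 6r + 1)
(p₁, q₁, r₁) = (-4, 2, -1) − 0.04·(-36, 27, -5) = (-2.56, 0.92, -0.8)
(p₂, q₂, r₂) = (-2.56, 0.92, -0.8) − 0.04·(-24.48, 16.2, -3.8) = (-1.5808, 0.272, -0.648)
(p₃, q₃, r₃) = (-1.5808, 0.272, -0.648) − 0.04·(-16.6464, 9.72, -2.888) = (-0.914944, -0.1168, -0.53248)
∂φ/∂p at (-0.914944, -0.1168, -0.53248) = -11.319552

-11.319552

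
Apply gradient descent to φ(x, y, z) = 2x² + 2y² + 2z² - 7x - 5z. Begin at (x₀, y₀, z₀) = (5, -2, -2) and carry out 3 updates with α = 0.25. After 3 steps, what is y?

0

∇φ = (4x - 7, 4y, 4z - 5)
Step 1: at (5, -2, -2), ∇φ = (13, -8, -13) → (5, -2, -2) − 0.25·(13, -8, -13) = (1.75, 0, 1.25)
Step 2: at (1.75, 0, 1.25), ∇φ = (0, 0, 0) → (1.75, 0, 1.25) − 0.25·(0, 0, 0) = (1.75, 0, 1.25)
Step 3: at (1.75, 0, 1.25), ∇φ = (0, 0, 0) → (1.75, 0, 1.25) − 0.25·(0, 0, 0) = (1.75, 0, 1.25)
y = 0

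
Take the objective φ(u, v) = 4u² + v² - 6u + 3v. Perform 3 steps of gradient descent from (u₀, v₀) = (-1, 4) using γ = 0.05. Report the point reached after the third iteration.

∇φ = (8u - 6, 2v + 3)
(u₁, v₁) = (-1, 4) − 0.05·(-14, 11) = (-0.3, 3.45)
(u₂, v₂) = (-0.3, 3.45) − 0.05·(-8.4, 9.9) = (0.12, 2.955)
(u₃, v₃) = (0.12, 2.955) − 0.05·(-5.04, 8.91) = (0.372, 2.5095)

(0.372, 2.5095)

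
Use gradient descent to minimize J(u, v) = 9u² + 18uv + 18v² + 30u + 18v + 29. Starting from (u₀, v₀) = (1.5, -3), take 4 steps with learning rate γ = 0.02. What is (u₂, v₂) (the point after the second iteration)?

∇J = (18u + 18v + 30, 18u + 36v + 18)
Step 1: at (1.5, -3), ∇J = (3, -63) → (1.5, -3) − 0.02·(3, -63) = (1.44, -1.74)
Step 2: at (1.44, -1.74), ∇J = (24.6, -18.72) → (1.44, -1.74) − 0.02·(24.6, -18.72) = (0.948, -1.3656)

(0.948, -1.3656)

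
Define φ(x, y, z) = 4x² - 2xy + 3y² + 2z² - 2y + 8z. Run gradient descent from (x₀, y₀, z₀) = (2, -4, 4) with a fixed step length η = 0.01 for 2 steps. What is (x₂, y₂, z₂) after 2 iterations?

(1.5452, -3.4228, 3.5296)

∇φ = (8x - 2y, -2x + 6y - 2, 4z + 8)
Step 1: at (2, -4, 4), ∇φ = (24, -30, 24) → (2, -4, 4) − 0.01·(24, -30, 24) = (1.76, -3.7, 3.76)
Step 2: at (1.76, -3.7, 3.76), ∇φ = (21.48, -27.72, 23.04) → (1.76, -3.7, 3.76) − 0.01·(21.48, -27.72, 23.04) = (1.5452, -3.4228, 3.5296)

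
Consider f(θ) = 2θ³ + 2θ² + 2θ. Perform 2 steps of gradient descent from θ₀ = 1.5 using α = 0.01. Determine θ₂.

f′(θ) = 6θ² + 4θ + 2
θ₁ = 1.5 − 0.01·21.5 = 1.285
θ₂ = 1.285 − 0.01·17.04735 = 1.1145265

1.1145265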